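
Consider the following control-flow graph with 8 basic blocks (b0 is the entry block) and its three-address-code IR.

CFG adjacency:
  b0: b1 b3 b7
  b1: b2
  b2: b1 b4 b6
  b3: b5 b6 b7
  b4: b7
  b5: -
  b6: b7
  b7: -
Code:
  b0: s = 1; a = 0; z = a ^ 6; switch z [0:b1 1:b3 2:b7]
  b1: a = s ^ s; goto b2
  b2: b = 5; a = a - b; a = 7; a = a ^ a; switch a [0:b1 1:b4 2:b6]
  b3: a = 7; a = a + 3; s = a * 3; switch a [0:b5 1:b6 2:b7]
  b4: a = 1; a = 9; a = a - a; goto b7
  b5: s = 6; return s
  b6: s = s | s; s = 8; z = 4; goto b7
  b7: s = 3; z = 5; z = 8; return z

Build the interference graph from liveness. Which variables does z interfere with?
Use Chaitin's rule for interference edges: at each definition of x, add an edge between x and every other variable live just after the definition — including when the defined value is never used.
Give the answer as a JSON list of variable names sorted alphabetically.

Answer: ["s"]

Derivation:
Block summaries:
  b0: {a,s,z} / ∅
  b1: {a} / {s}
  b2: {a,b} / {a}
  b3: {a,s} / ∅
  b4: {a} / ∅
  b5: {s} / ∅
  b6: {s,z} / {s}
  b7: {s,z} / ∅

Live sets:
  b0: in=∅ out={s}
  b1: in={s} out={a,s}
  b2: in={a,s} out={s}
  b3: in=∅ out={s}
  b4: in=∅ out=∅
  b5: in=∅ out=∅
  b6: in={s} out=∅
  b7: in=∅ out=∅

Interference:
  a↔{b,s}
  b↔{a,s}
  s↔{a,b,z}
  z↔{s}

N(z) = ["s"]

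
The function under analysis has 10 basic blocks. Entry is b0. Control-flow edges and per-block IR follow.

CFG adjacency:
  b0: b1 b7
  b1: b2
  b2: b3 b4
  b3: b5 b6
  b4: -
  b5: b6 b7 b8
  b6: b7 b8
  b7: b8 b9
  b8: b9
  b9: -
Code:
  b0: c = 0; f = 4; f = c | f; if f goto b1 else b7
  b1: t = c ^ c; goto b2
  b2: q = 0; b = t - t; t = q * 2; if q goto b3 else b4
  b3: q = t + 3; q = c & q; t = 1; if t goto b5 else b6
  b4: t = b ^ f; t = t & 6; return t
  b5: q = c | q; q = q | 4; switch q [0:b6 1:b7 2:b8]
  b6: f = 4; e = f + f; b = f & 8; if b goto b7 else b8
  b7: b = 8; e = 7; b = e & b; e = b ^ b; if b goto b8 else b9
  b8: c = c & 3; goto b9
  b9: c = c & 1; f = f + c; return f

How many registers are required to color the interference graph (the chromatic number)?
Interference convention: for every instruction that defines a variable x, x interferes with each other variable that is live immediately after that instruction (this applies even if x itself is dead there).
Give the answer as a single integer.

Block summaries:
  b0: def={c,f} ue=∅
  b1: def={t} ue={c}
  b2: def={b,q,t} ue={t}
  b3: def={q,t} ue={c,t}
  b4: def={t} ue={b,f}
  b5: def={q} ue={c,q}
  b6: def={b,e,f} ue=∅
  b7: def={b,e} ue=∅
  b8: def={c} ue={c}
  b9: def={c,f} ue={c,f}

Liveness:
  b0: in=∅ out={c,f}
  b1: in={c,f} out={c,f,t}
  b2: in={c,f,t} out={b,c,f,t}
  b3: in={c,f,t} out={c,f,q}
  b4: in={b,f} out=∅
  b5: in={c,f,q} out={c,f}
  b6: in={c} out={c,f}
  b7: in={c,f} out={c,f}
  b8: in={c,f} out={c,f}
  b9: in={c,f} out=∅

Interference:
  b: {c,e,f,q,t}
  c: {b,e,f,q,t}
  e: {b,c,f}
  f: {b,c,e,q,t}
  q: {b,c,f,t}
  t: {b,c,f,q}

Chromatic number:
  lower bound: {b,c,f,q,t} mutually conflict ⇒ χ ≥ 5
  assign b→R0 c→R1 e→R3 f→R2 q→R3 t→R4 — no edge inside a register ⇒ χ ≤ 5
  χ = 5

Answer: 5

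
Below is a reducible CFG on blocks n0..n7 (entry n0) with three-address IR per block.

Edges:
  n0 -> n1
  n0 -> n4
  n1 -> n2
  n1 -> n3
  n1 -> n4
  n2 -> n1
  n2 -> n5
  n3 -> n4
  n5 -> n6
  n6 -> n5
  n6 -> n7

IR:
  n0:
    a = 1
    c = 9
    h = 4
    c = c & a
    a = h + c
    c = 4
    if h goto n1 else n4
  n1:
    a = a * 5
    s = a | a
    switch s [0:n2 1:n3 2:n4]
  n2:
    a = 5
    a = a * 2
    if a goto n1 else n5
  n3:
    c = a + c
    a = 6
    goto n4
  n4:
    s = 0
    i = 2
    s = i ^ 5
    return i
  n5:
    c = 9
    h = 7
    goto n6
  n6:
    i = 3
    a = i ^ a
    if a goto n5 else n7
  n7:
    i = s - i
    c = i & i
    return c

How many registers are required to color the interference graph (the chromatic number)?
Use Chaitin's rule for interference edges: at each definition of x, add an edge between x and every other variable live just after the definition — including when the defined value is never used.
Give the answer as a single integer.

def/use:
  n0: def={a,c,h} ue=∅
  n1: def={a,s} ue={a}
  n2: def={a} ue=∅
  n3: def={a,c} ue={a,c}
  n4: def={i,s} ue=∅
  n5: def={c,h} ue=∅
  n6: def={a,i} ue={a}
  n7: def={c,i} ue={i,s}

Liveness:
  n0: in=∅ out={a,c}
  n1: in={a,c} out={a,c,s}
  n2: in={c,s} out={a,c,s}
  n3: in={a,c} out=∅
  n4: in=∅ out=∅
  n5: in={a,s} out={a,s}
  n6: in={a,s} out={a,i,s}
  n7: in={i,s} out=∅

Interference:
  a — {c,h,i,s}
  c — {a,h,s}
  h — {a,c,s}
  i — {a,s}
  s — {a,c,h,i}

Colouring:
  {a,c,h,s} pairwise interfere (4-clique) ⇒ χ ≥ 4
  4-colouring: R0={a}  R1={s}  R2={c,i}  R3={h}
  χ = 4

Answer: 4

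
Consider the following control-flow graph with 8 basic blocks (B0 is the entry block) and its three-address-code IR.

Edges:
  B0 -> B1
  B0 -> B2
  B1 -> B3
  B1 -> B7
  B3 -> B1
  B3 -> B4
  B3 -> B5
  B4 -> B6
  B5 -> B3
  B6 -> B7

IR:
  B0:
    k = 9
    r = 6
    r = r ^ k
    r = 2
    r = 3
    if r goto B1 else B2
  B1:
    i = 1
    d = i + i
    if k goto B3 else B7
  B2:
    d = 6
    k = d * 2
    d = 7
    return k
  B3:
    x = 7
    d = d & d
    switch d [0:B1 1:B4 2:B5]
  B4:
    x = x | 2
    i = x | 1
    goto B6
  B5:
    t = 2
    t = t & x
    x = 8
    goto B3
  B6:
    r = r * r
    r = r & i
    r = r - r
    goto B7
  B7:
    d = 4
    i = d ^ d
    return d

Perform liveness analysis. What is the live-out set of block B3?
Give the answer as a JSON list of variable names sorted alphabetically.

Block summaries:
  B0: def={k,r} ue=∅
  B1: def={d,i} ue={k}
  B2: def={d,k} ue=∅
  B3: def={d,x} ue={d}
  B4: def={i,x} ue={x}
  B5: def={t,x} ue={x}
  B6: def={r} ue={i,r}
  B7: def={d,i} ue=∅

Backward fixpoint:
  B0: in=∅ out={k,r}
  B1: in={k,r} out={d,k,r}
  B2: in=∅ out=∅
  B3: in={d,k,r} out={d,k,r,x}
  B4: in={r,x} out={i,r}
  B5: in={d,k,r,x} out={d,k,r}
  B6: in={i,r} out=∅
  B7: in=∅ out=∅

live-out(B3) = ["d", "k", "r", "x"]

Answer: ["d", "k", "r", "x"]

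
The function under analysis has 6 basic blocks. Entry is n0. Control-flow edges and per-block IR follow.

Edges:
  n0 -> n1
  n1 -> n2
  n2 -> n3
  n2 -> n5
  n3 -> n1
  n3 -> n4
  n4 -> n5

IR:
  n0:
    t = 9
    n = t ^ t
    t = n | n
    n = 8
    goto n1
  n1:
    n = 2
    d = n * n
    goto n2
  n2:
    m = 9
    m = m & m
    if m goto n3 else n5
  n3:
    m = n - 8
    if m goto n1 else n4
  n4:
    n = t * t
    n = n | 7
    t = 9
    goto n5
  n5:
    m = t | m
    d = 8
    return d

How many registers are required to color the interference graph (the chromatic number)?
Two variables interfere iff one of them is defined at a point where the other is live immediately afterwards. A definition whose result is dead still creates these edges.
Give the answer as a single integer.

Block summaries:
  n0: def={n,t} ue=∅
  n1: def={d,n} ue=∅
  n2: def={m} ue=∅
  n3: def={m} ue={n}
  n4: def={n,t} ue={t}
  n5: def={d,m} ue={m,t}

Backward fixpoint:
  n0: in=∅ out={t}
  n1: in={t} out={n,t}
  n2: in={n,t} out={m,n,t}
  n3: in={n,t} out={m,t}
  n4: in={m,t} out={m,t}
  n5: in={m,t} out=∅

Conflict graph:
  d: {n,t}
  m: {n,t}
  n: {d,m,t}
  t: {d,m,n}

Registers:
  lower bound: {d,n,t} mutually conflict ⇒ χ ≥ 3
  3-colouring: R0={n}  R1={t}  R2={d,m}
  χ = 3

Answer: 3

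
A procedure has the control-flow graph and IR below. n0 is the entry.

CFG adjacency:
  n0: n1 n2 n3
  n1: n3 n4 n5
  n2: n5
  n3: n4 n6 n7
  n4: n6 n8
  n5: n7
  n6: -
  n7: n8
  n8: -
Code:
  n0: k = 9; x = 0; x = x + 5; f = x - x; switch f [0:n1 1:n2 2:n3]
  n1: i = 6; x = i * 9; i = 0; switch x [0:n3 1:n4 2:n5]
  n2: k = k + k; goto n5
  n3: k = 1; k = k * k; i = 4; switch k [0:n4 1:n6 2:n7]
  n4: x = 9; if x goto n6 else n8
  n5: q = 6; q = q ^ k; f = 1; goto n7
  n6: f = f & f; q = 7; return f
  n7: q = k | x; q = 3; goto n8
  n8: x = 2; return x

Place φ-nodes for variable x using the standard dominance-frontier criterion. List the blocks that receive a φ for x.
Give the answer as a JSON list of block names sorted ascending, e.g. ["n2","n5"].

idom tree: n1←n0 n2←n0 n3←n0 n4←n0 n5←n0 n6←n0 n7←n0 n8←n0
Dom∩ at merges:
  n3: preds {n0,n1}: {n0} ∩ {n0,n1} = {n0}; idom=n0
  n4: preds {n1,n3}: {n0,n1} ∩ {n0,n3} = {n0}; idom=n0
  n5: preds {n1,n2}: {n0,n1} ∩ {n0,n2} = {n0}; idom=n0
  n6: preds {n3,n4}: {n0,n3} ∩ {n0,n4} = {n0}; idom=n0
  n7: preds {n3,n5}: {n0,n3} ∩ {n0,n5} = {n0}; idom=n0
  n8: preds {n4,n7}: {n0,n4} ∩ {n0,n7} = {n0}; idom=n0

DF derivation:
  join n3 pred n0: · stop@n0
  join n3 pred n1: n1 stop@n0
  join n4 pred n1: n1 stop@n0
  join n4 pred n3: n3 stop@n0
  join n5 pred n1: n1 stop@n0
  join n5 pred n2: n2 stop@n0
  join n6 pred n3: n3 stop@n0
  join n6 pred n4: n4 stop@n0
  join n7 pred n3: n3 stop@n0
  join n7 pred n5: n5 stop@n0
  join n8 pred n4: n4 stop@n0
  join n8 pred n7: n7 stop@n0
  n0: DF=∅
  n1: DF={n3,n4,n5}
  n2: DF={n5}
  n3: DF={n4,n6,n7}
  n4: DF={n6,n8}
  n5: DF={n7}
  n6: DF=∅
  n7: DF={n8}
  n8: DF=∅

φ for x: defs {n0,n1,n4,n8}
  DF⁺ = {n3,n4,n5,n6,n7,n8}

Answer: ["n3", "n4", "n5", "n6", "n7", "n8"]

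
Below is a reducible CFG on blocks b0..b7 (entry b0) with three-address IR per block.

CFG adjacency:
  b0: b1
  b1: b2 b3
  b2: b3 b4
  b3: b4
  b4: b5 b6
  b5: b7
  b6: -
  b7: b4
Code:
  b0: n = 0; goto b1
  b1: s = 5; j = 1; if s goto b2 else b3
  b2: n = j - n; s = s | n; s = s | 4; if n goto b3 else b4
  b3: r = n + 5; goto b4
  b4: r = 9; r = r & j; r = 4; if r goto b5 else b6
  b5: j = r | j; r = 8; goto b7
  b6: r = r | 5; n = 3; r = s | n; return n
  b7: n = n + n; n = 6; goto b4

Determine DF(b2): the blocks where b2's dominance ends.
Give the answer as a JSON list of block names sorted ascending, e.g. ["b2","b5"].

idom tree: b1←b0 b2←b1 b3←b1 b4←b1 b5←b4 b6←b4 b7←b5
Dom at joins:
  b3: preds {b1,b2}: {b0,b1} ∩ {b0,b1,b2} = {b0,b1}; idom=b1
  b4: preds {b2,b3,b7}: {b0,b1,b2} ∩ {b0,b1,b3} ∩ {b0,b1,b4,b5,b7} = {b0,b1}; idom=b1

DF walk-up:
  join b3 pred b1: · stop@b1
  join b3 pred b2: b2 stop@b1
  join b4 pred b2: b2 stop@b1
  join b4 pred b3: b3 stop@b1
  join b4 pred b7: b7→b5→b4 stop@b1
  b0 → ∅
  b1 → ∅
  b2 → {b3,b4}
  b3 → {b4}
  b4 → {b4}
  b5 → {b4}
  b6 → ∅
  b7 → {b4}

DF(b2) = ["b3", "b4"]

Answer: ["b3", "b4"]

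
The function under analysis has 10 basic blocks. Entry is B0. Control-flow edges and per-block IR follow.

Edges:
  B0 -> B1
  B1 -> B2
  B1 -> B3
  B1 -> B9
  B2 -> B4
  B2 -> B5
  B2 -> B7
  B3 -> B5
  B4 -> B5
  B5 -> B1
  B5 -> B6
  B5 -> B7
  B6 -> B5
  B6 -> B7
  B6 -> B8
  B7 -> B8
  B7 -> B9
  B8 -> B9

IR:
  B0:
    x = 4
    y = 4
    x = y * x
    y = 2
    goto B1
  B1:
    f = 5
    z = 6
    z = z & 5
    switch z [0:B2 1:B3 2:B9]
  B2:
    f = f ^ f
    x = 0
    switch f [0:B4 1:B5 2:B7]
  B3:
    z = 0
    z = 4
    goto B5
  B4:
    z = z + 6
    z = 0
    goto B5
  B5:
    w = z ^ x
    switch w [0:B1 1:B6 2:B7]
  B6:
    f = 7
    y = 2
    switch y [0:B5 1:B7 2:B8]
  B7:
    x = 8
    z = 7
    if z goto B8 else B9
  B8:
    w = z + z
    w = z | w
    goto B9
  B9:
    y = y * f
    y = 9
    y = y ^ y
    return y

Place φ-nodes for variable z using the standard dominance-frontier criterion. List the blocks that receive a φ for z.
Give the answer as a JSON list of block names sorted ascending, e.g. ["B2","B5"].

Answer: ["B1", "B5", "B7", "B8", "B9"]

Derivation:
idom tree: B1←B0 B2←B1 B3←B1 B4←B2 B5←B1 B6←B5 B7←B1 B8←B1 B9←B1
Join-block Dom:
  B1: preds {B0,B5}: {B0} ∩ {B0,B1,B5} = {B0}; idom=B0
  B5: preds {B2,B3,B4,B6}: {B0,B1,B2} ∩ {B0,B1,B3} ∩ {B0,B1,B2,B4} ∩ {B0,B1,B5,B6} = {B0,B1}; idom=B1
  B7: preds {B2,B5,B6}: {B0,B1,B2} ∩ {B0,B1,B5} ∩ {B0,B1,B5,B6} = {B0,B1}; idom=B1
  B8: preds {B6,B7}: {B0,B1,B5,B6} ∩ {B0,B1,B7} = {B0,B1}; idom=B1
  B9: preds {B1,B7,B8}: {B0,B1} ∩ {B0,B1,B7} ∩ {B0,B1,B8} = {B0,B1}; idom=B1

Frontier:
  join B1 pred B0: · stop@B0
  join B1 pred B5: B5→B1 stop@B0
  join B5 pred B2: B2 stop@B1
  join B5 pred B3: B3 stop@B1
  join B5 pred B4: B4→B2 stop@B1
  join B5 pred B6: B6→B5 stop@B1
  join B7 pred B2: B2 stop@B1
  join B7 pred B5: B5 stop@B1
  join B7 pred B6: B6→B5 stop@B1
  join B8 pred B6: B6→B5 stop@B1
  join B8 pred B7: B7 stop@B1
  join B9 pred B1: · stop@B1
  join B9 pred B7: B7 stop@B1
  join B9 pred B8: B8 stop@B1
  B0 → ∅
  B1 → {B1}
  B2 → {B5,B7}
  B3 → {B5}
  B4 → {B5}
  B5 → {B1,B5,B7,B8}
  B6 → {B5,B7,B8}
  B7 → {B8,B9}
  B8 → {B9}
  B9 → ∅

φ for z: defs {B1,B3,B4,B7}
  DF⁺ = {B1,B5,B7,B8,B9}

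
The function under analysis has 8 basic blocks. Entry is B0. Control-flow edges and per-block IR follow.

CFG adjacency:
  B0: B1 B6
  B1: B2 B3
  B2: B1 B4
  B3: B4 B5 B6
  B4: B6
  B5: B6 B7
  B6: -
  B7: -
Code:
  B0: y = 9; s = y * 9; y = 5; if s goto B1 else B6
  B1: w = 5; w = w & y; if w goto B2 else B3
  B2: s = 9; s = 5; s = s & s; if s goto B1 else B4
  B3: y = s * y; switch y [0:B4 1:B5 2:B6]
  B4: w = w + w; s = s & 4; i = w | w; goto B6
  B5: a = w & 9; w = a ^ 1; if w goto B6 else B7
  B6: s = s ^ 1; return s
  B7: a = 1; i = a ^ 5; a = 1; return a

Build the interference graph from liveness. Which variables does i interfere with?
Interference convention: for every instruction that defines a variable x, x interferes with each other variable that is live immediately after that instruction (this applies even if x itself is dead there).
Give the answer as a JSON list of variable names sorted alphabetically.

def/use:
  B0 def {s,y} use ∅
  B1 def {w} use {y}
  B2 def {s} use ∅
  B3 def {y} use {s,y}
  B4 def {i,s,w} use {s,w}
  B5 def {a,w} use {w}
  B6 def {s} use {s}
  B7 def {a,i} use ∅

Backward fixpoint:
  B0 li=∅ lo={s,y}
  B1 li={s,y} lo={s,w,y}
  B2 li={w,y} lo={s,w,y}
  B3 li={s,w,y} lo={s,w}
  B4 li={s,w} lo={s}
  B5 li={s,w} lo={s}
  B6 li={s} lo=∅
  B7 li=∅ lo=∅

Interference:
  a↔{s}
  i↔{s}
  s↔{a,i,w,y}
  w↔{s,y}
  y↔{s,w}

N(i) = ["s"]

Answer: ["s"]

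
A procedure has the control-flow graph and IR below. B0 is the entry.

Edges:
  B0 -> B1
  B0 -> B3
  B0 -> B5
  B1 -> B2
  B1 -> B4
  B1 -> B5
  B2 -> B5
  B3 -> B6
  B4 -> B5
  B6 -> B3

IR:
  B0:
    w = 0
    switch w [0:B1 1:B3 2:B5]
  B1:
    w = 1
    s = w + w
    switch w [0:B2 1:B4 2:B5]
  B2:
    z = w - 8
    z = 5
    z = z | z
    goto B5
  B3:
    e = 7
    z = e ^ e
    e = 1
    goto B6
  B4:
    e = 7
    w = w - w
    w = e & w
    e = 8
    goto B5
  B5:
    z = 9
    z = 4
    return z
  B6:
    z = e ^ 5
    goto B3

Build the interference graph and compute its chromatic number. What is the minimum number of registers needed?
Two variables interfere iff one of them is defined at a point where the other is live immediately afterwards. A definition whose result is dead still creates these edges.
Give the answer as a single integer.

Answer: 2

Analysis:
def/use:
  B0: {w} / ∅
  B1: {s,w} / ∅
  B2: {z} / {w}
  B3: {e,z} / ∅
  B4: {e,w} / {w}
  B5: {z} / ∅
  B6: {z} / {e}

Liveness:
  live B0: ∅→∅
  live B1: ∅→{w}
  live B2: {w}→∅
  live B3: ∅→{e}
  live B4: {w}→∅
  live B5: ∅→∅
  live B6: {e}→∅

Interfere edges:
  e↔{w}
  s↔{w}
  w↔{e,s}
  z↔∅

Colouring:
  {e,w} pairwise interfere (2-clique) ⇒ χ ≥ 2
  assign e→R1 s→R1 w→R0 z→R0 — no edge inside a register ⇒ χ ≤ 2
  χ = 2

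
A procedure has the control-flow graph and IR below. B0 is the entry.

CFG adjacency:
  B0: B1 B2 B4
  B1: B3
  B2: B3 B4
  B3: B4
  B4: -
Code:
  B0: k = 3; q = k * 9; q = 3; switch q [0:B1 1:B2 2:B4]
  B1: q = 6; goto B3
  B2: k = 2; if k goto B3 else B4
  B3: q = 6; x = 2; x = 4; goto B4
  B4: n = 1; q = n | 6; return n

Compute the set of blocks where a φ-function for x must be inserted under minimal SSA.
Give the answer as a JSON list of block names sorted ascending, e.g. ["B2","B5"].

Answer: ["B4"]

Analysis:
idom tree: B1←B0 B2←B0 B3←B0 B4←B0
Dom∩ at merges:
  B3: preds {B1,B2}: {B0,B1} ∩ {B0,B2} = {B0}; idom=B0
  B4: preds {B0,B2,B3}: {B0} ∩ {B0,B2} ∩ {B0,B3} = {B0}; idom=B0

Frontier:
  B3←B1: walk B1 to B0
  B3←B2: walk B2 to B0
  B4←B0: walk · to B0
  B4←B2: walk B2 to B0
  B4←B3: walk B3 to B0
  B0: DF=∅
  B1: DF={B3}
  B2: DF={B3,B4}
  B3: DF={B4}
  B4: DF=∅

φ for x: defs {B3}
  DF⁺ = {B4}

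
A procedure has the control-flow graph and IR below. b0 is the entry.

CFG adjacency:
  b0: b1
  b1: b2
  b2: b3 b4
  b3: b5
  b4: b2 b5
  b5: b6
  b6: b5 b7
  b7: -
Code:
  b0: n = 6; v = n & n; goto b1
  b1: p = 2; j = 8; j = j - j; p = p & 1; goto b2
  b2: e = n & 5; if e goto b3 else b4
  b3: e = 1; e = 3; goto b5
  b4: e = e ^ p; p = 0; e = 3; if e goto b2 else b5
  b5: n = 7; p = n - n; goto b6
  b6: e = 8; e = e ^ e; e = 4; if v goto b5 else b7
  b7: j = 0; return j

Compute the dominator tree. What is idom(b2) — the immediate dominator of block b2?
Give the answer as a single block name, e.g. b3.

idom tree: b1←b0 b2←b1 b3←b2 b4←b2 b5←b2 b6←b5 b7←b6
Dom∩ at merges:
  b2: preds {b1,b4}: {b0,b1} ∩ {b0,b1,b2,b4} = {b0,b1}; idom=b1
  b5: preds {b3,b4,b6}: {b0,b1,b2,b3} ∩ {b0,b1,b2,b4} ∩ {b0,b1,b2,b5,b6} = {b0,b1,b2}; idom=b2

idom(b2) = b1

Answer: b1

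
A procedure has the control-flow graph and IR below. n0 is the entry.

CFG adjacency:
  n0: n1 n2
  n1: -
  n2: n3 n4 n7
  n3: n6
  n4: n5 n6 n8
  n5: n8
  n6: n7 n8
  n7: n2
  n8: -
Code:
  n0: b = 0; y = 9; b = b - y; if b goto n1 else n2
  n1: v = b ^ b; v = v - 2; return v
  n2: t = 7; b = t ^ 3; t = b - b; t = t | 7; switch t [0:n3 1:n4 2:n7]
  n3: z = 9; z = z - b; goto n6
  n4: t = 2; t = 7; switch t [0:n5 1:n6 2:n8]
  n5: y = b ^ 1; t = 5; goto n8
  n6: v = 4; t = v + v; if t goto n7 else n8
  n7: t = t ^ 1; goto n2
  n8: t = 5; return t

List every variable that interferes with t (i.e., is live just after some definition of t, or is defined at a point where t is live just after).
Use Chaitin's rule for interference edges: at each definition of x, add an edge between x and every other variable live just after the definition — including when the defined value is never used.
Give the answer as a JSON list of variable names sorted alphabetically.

def/use:
  n0 def {b,y} use ∅
  n1 def {v} use {b}
  n2 def {b,t} use ∅
  n3 def {z} use {b}
  n4 def {t} use ∅
  n5 def {t,y} use {b}
  n6 def {t,v} use ∅
  n7 def {t} use {t}
  n8 def {t} use ∅

Backward fixpoint:
  n0: in=∅ out={b}
  n1: in={b} out=∅
  n2: in=∅ out={b,t}
  n3: in={b} out=∅
  n4: in={b} out={b}
  n5: in={b} out=∅
  n6: in=∅ out={t}
  n7: in={t} out=∅
  n8: in=∅ out=∅

Conflict graph:
  b↔{t,y,z}
  t↔{b}
  v↔∅
  y↔{b}
  z↔{b}

N(t) = ["b"]

Answer: ["b"]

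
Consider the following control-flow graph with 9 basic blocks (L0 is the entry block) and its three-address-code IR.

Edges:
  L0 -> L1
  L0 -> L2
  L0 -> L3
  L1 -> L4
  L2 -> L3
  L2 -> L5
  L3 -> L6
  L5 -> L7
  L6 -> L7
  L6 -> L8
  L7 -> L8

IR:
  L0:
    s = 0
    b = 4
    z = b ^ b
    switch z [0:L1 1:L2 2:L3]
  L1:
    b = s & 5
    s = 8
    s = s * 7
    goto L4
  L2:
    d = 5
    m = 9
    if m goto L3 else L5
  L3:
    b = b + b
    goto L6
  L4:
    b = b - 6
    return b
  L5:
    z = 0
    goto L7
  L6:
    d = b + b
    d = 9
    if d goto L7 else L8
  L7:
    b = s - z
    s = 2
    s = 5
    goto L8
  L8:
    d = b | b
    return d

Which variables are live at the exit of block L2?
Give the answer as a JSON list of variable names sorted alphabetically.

Answer: ["b", "s", "z"]

Analysis:
def/use:
  L0: def={b,s,z} ue=∅
  L1: def={b,s} ue={s}
  L2: def={d,m} ue=∅
  L3: def={b} ue={b}
  L4: def={b} ue={b}
  L5: def={z} ue=∅
  L6: def={d} ue={b}
  L7: def={b,s} ue={s,z}
  L8: def={d} ue={b}

Liveness:
  live L0: ∅→{b,s,z}
  live L1: {s}→{b}
  live L2: {b,s,z}→{b,s,z}
  live L3: {b,s,z}→{b,s,z}
  live L4: {b}→∅
  live L5: {s}→{s,z}
  live L6: {b,s,z}→{b,s,z}
  live L7: {s,z}→{b}
  live L8: {b}→∅

live-out(L2) = ["b", "s", "z"]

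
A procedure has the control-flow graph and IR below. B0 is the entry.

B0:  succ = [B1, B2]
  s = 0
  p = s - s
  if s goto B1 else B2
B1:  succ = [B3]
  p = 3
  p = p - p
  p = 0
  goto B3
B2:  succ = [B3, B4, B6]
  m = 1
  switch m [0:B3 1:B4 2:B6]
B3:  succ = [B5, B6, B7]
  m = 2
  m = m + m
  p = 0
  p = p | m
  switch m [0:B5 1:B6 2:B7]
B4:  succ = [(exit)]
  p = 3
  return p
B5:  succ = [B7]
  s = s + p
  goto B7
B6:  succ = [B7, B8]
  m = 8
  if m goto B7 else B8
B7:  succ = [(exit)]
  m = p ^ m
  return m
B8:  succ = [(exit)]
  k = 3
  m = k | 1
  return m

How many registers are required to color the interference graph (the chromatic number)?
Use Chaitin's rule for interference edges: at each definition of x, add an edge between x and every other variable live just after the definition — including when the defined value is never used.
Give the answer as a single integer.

def/use:
  B0: {p,s} / ∅
  B1: {p} / ∅
  B2: {m} / ∅
  B3: {m,p} / ∅
  B4: {p} / ∅
  B5: {s} / {p,s}
  B6: {m} / ∅
  B7: {m} / {m,p}
  B8: {k,m} / ∅

Backward fixpoint:
  B0 li=∅ lo={p,s}
  B1 li={s} lo={s}
  B2 li={p,s} lo={p,s}
  B3 li={s} lo={m,p,s}
  B4 li=∅ lo=∅
  B5 li={m,p,s} lo={m,p}
  B6 li={p} lo={m,p}
  B7 li={m,p} lo=∅
  B8 li=∅ lo=∅

Conflict graph:
  k: ∅
  m: {p,s}
  p: {m,s}
  s: {m,p}

Chromatic number:
  clique {m,p,s} ⇒ need ≥ 3
  assign k→c0 m→c0 p→c1 s→c2 — no edge inside a register ⇒ χ ≤ 3
  χ = 3

Answer: 3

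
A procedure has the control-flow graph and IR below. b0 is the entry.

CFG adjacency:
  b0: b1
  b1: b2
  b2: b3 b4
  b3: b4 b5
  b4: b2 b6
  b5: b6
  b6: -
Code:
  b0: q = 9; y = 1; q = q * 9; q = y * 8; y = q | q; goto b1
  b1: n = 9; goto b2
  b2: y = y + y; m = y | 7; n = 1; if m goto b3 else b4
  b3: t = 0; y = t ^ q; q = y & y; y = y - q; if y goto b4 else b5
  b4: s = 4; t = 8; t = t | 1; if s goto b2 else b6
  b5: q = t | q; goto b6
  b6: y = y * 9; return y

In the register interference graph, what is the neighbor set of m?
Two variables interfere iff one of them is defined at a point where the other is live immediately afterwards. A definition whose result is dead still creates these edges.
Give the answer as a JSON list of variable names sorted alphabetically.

Block summaries:
  b0: def={q,y} ue=∅
  b1: def={n} ue=∅
  b2: def={m,n,y} ue={y}
  b3: def={q,t,y} ue={q}
  b4: def={s,t} ue=∅
  b5: def={q} ue={q,t}
  b6: def={y} ue={y}

Backward fixpoint:
  b0 li=∅ lo={q,y}
  b1 li={q,y} lo={q,y}
  b2 li={q,y} lo={q,y}
  b3 li={q} lo={q,t,y}
  b4 li={q,y} lo={q,y}
  b5 li={q,t,y} lo={y}
  b6 li={y} lo=∅

Interfere edges:
  m↔{n,q,y}
  n↔{m,q,y}
  q↔{m,n,s,t,y}
  s↔{q,t,y}
  t↔{q,s,y}
  y↔{m,n,q,s,t}

N(m) = ["n", "q", "y"]

Answer: ["n", "q", "y"]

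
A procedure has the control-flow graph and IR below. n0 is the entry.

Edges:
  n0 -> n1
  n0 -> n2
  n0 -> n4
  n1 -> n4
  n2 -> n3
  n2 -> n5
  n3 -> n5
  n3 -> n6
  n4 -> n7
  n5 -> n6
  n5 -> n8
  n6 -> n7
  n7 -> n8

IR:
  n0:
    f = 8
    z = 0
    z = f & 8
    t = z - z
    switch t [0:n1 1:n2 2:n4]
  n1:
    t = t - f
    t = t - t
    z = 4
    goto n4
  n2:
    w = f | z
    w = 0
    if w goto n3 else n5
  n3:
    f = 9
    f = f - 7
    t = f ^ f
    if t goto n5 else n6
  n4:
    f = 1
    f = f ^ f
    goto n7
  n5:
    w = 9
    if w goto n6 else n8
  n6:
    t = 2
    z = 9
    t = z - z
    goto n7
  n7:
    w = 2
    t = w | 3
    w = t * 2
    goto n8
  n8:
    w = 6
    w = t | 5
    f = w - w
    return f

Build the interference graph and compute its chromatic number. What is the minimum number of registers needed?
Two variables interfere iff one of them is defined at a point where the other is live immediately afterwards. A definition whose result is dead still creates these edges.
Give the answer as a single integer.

Answer: 3

Working:
Block summaries:
  n0: {f,t,z} / ∅
  n1: {t,z} / {f,t}
  n2: {w} / {f,z}
  n3: {f,t} / ∅
  n4: {f} / ∅
  n5: {w} / ∅
  n6: {t,z} / ∅
  n7: {t,w} / ∅
  n8: {f,w} / {t}

Backward fixpoint:
  live n0: ∅→{f,t,z}
  live n1: {f,t}→∅
  live n2: {f,t,z}→{t}
  live n3: ∅→{t}
  live n4: ∅→∅
  live n5: {t}→{t}
  live n6: ∅→∅
  live n7: ∅→{t}
  live n8: {t}→∅

Conflict graph:
  f↔{t,z}
  t↔{f,w,z}
  w↔{t}
  z↔{f,t}

Chromatic number:
  lower bound: {f,t,z} mutually conflict ⇒ χ ≥ 3
  assign f→c1 t→c0 w→c1 z→c2 — no edge inside a register ⇒ χ ≤ 3
  χ = 3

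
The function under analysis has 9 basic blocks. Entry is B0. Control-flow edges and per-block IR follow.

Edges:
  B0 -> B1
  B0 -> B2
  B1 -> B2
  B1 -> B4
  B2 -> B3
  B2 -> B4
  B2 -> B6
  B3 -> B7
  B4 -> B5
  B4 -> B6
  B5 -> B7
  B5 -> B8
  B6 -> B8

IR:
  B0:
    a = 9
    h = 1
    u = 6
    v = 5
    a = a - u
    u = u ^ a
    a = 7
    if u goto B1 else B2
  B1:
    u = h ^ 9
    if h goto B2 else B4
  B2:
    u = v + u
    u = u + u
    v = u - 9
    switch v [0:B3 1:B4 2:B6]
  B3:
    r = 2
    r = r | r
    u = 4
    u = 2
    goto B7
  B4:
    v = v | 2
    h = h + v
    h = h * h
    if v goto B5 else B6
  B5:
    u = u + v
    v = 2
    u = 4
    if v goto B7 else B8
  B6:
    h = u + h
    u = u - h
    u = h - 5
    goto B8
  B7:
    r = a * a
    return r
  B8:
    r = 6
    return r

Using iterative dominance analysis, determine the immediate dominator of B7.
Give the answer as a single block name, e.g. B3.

idom tree: B1←B0 B2←B0 B3←B2 B4←B0 B5←B4 B6←B0 B7←B0 B8←B0
Dom∩ at merges:
  B2: preds {B0,B1}: {B0} ∩ {B0,B1} = {B0}; idom=B0
  B4: preds {B1,B2}: {B0,B1} ∩ {B0,B2} = {B0}; idom=B0
  B6: preds {B2,B4}: {B0,B2} ∩ {B0,B4} = {B0}; idom=B0
  B7: preds {B3,B5}: {B0,B2,B3} ∩ {B0,B4,B5} = {B0}; idom=B0
  B8: preds {B5,B6}: {B0,B4,B5} ∩ {B0,B6} = {B0}; idom=B0

idom(B7) = B0

Answer: B0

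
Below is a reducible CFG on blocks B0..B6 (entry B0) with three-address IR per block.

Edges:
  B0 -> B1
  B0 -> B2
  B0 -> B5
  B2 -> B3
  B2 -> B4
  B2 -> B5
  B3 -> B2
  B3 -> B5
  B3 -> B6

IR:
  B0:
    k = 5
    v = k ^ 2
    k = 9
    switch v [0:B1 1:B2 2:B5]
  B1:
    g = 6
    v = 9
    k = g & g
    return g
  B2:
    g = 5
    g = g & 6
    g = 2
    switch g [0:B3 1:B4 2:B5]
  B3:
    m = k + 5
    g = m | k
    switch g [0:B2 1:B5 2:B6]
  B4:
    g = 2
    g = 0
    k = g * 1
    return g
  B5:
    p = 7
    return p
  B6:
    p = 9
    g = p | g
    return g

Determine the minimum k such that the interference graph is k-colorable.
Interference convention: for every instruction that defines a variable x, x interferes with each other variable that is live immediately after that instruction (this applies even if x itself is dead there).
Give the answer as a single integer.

Block summaries:
  B0: {k,v} / ∅
  B1: {g,k,v} / ∅
  B2: {g} / ∅
  B3: {g,m} / {k}
  B4: {g,k} / ∅
  B5: {p} / ∅
  B6: {g,p} / {g}

Live sets:
  B0 li=∅ lo={k}
  B1 li=∅ lo=∅
  B2 li={k} lo={k}
  B3 li={k} lo={g,k}
  B4 li=∅ lo=∅
  B5 li=∅ lo=∅
  B6 li={g} lo=∅

Interfere edges:
  g: {k,p,v}
  k: {g,m,v}
  m: {k}
  p: {g}
  v: {g,k}

Chromatic number:
  lower bound: {g,k,v} mutually conflict ⇒ χ ≥ 3
  assign g→c0 k→c1 m→c0 p→c1 v→c2 — no edge inside a register ⇒ χ ≤ 3
  χ = 3

Answer: 3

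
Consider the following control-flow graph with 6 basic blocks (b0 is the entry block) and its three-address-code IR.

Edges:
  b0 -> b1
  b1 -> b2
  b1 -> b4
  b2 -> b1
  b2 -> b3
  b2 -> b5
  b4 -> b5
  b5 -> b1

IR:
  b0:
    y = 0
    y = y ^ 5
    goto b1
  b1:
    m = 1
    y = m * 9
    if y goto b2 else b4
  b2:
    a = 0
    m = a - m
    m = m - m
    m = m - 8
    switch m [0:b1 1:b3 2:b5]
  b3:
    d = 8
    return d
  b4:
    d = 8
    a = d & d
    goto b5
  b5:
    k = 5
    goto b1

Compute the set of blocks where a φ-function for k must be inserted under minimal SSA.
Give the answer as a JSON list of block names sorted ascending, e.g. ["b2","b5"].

Answer: ["b1"]

Analysis:
idom tree: b1←b0 b2←b1 b3←b2 b4←b1 b5←b1
Dom at joins:
  b1: preds {b0,b2,b5}: {b0} ∩ {b0,b1,b2} ∩ {b0,b1,b5} = {b0}; idom=b0
  b5: preds {b2,b4}: {b0,b1,b2} ∩ {b0,b1,b4} = {b0,b1}; idom=b1

DF walk-up:
  join b1 pred b0: · stop@b0
  join b1 pred b2: b2→b1 stop@b0
  join b1 pred b5: b5→b1 stop@b0
  join b5 pred b2: b2 stop@b1
  join b5 pred b4: b4 stop@b1
  DF(b0)=∅
  DF(b1)={b1}
  DF(b2)={b1,b5}
  DF(b3)=∅
  DF(b4)={b5}
  DF(b5)={b1}

φ for k: defs {b5}
  DF⁺ = {b1}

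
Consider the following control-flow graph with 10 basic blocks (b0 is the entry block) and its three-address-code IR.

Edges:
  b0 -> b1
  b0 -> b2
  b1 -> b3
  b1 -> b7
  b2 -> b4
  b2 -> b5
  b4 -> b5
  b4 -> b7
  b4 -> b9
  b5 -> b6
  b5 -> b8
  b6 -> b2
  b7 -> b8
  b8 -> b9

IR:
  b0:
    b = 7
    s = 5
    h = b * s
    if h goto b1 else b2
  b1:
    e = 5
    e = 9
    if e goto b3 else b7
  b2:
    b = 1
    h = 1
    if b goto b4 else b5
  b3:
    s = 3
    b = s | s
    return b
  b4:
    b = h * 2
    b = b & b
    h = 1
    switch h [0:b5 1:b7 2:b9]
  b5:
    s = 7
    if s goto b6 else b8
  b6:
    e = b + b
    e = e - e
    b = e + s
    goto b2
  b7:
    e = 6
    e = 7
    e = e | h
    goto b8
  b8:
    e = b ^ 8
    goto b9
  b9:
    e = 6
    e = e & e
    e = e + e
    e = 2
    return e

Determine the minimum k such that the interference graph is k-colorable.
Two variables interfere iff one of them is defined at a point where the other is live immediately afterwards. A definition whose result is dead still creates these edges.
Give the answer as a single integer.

Answer: 3

Working:
def/use:
  b0 def {b,h,s} use ∅
  b1 def {e} use ∅
  b2 def {b,h} use ∅
  b3 def {b,s} use ∅
  b4 def {b,h} use {h}
  b5 def {s} use ∅
  b6 def {b,e} use {b,s}
  b7 def {e} use {h}
  b8 def {e} use {b}
  b9 def {e} use ∅

Liveness:
  b0: in=∅ out={b,h}
  b1: in={b,h} out={b,h}
  b2: in=∅ out={b,h}
  b3: in=∅ out=∅
  b4: in={h} out={b,h}
  b5: in={b} out={b,s}
  b6: in={b,s} out=∅
  b7: in={b,h} out={b}
  b8: in={b} out=∅
  b9: in=∅ out=∅

Interference:
  b↔{e,h,s}
  e↔{b,h,s}
  h↔{b,e}
  s↔{b,e}

Registers:
  lower bound: {b,e,h} mutually conflict ⇒ χ ≥ 3
  3-colouring: R0={b}  R1={e}  R2={h,s}
  χ = 3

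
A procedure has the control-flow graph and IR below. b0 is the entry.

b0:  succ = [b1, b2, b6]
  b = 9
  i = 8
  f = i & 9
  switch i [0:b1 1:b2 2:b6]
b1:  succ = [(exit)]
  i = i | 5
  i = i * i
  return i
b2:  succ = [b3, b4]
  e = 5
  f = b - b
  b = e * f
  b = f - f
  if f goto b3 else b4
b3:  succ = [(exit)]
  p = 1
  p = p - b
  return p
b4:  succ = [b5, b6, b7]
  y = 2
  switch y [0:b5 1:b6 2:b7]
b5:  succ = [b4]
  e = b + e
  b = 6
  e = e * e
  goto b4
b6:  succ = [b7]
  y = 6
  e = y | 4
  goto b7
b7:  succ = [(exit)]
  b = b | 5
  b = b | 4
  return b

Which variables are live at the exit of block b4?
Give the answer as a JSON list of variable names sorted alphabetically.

Answer: ["b", "e"]

Working:
def/use:
  b0: {b,f,i} / ∅
  b1: {i} / {i}
  b2: {b,e,f} / {b}
  b3: {p} / {b}
  b4: {y} / ∅
  b5: {b,e} / {b,e}
  b6: {e,y} / ∅
  b7: {b} / {b}

Live sets:
  live b0: ∅→{b,i}
  live b1: {i}→∅
  live b2: {b}→{b,e}
  live b3: {b}→∅
  live b4: {b,e}→{b,e}
  live b5: {b,e}→{b,e}
  live b6: {b}→{b}
  live b7: {b}→∅

live-out(b4) = ["b", "e"]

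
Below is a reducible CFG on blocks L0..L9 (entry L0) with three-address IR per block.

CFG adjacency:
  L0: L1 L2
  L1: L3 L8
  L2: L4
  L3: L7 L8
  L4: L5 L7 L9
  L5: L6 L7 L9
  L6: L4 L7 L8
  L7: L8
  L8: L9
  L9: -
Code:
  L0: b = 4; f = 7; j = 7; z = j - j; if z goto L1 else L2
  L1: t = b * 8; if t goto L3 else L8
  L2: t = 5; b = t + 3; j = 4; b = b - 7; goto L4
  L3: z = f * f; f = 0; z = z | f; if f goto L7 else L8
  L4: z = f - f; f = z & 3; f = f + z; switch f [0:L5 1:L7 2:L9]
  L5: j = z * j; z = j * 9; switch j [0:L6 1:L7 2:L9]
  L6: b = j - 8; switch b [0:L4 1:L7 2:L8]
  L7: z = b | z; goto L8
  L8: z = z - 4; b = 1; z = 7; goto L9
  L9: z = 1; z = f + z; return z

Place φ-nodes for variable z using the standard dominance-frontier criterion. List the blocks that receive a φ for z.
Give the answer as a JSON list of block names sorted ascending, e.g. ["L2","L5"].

Answer: ["L4", "L7", "L8", "L9"]

Analysis:
idom tree: L1←L0 L2←L0 L3←L1 L4←L2 L5←L4 L6←L5 L7←L0 L8←L0 L9←L0
Join-block Dom:
  L4: preds {L2,L6}: {L0,L2} ∩ {L0,L2,L4,L5,L6} = {L0,L2}; idom=L2
  L7: preds {L3,L4,L5,L6}: {L0,L1,L3} ∩ {L0,L2,L4} ∩ {L0,L2,L4,L5} ∩ {L0,L2,L4,L5,L6} = {L0}; idom=L0
  L8: preds {L1,L3,L6,L7}: {L0,L1} ∩ {L0,L1,L3} ∩ {L0,L2,L4,L5,L6} ∩ {L0,L7} = {L0}; idom=L0
  L9: preds {L4,L5,L8}: {L0,L2,L4} ∩ {L0,L2,L4,L5} ∩ {L0,L8} = {L0}; idom=L0

DF derivation:
  join L4 pred L2: · stop@L2
  join L4 pred L6: L6→L5→L4 stop@L2
  join L7 pred L3: L3→L1 stop@L0
  join L7 pred L4: L4→L2 stop@L0
  join L7 pred L5: L5→L4→L2 stop@L0
  join L7 pred L6: L6→L5→L4→L2 stop@L0
  join L8 pred L1: L1 stop@L0
  join L8 pred L3: L3→L1 stop@L0
  join L8 pred L6: L6→L5→L4→L2 stop@L0
  join L8 pred L7: L7 stop@L0
  join L9 pred L4: L4→L2 stop@L0
  join L9 pred L5: L5→L4→L2 stop@L0
  join L9 pred L8: L8 stop@L0
  DF(L0)=∅
  DF(L1)={L7,L8}
  DF(L2)={L7,L8,L9}
  DF(L3)={L7,L8}
  DF(L4)={L4,L7,L8,L9}
  DF(L5)={L4,L7,L8,L9}
  DF(L6)={L4,L7,L8}
  DF(L7)={L8}
  DF(L8)={L9}
  DF(L9)=∅

φ for z: defs {L0,L3,L4,L5,L7,L8,L9}
  DF⁺ = {L4,L7,L8,L9}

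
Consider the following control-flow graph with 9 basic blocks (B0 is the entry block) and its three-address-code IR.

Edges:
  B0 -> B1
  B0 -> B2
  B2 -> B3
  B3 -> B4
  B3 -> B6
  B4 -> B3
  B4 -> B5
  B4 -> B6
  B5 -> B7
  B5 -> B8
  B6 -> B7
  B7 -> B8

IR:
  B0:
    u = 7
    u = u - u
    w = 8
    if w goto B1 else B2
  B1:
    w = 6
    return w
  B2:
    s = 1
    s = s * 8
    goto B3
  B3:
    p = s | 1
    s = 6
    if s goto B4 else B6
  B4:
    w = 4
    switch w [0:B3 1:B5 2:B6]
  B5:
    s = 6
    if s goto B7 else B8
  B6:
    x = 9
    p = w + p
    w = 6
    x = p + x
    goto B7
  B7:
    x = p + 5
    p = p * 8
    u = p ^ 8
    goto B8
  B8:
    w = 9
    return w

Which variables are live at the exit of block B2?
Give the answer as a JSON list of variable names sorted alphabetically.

def/use:
  B0: {u,w} / ∅
  B1: {w} / ∅
  B2: {s} / ∅
  B3: {p,s} / {s}
  B4: {w} / ∅
  B5: {s} / ∅
  B6: {p,w,x} / {p,w}
  B7: {p,u,x} / {p}
  B8: {w} / ∅

Liveness:
  B0: in=∅ out={w}
  B1: in=∅ out=∅
  B2: in={w} out={s,w}
  B3: in={s,w} out={p,s,w}
  B4: in={p,s} out={p,s,w}
  B5: in={p} out={p}
  B6: in={p,w} out={p}
  B7: in={p} out=∅
  B8: in=∅ out=∅

live-out(B2) = ["s", "w"]

Answer: ["s", "w"]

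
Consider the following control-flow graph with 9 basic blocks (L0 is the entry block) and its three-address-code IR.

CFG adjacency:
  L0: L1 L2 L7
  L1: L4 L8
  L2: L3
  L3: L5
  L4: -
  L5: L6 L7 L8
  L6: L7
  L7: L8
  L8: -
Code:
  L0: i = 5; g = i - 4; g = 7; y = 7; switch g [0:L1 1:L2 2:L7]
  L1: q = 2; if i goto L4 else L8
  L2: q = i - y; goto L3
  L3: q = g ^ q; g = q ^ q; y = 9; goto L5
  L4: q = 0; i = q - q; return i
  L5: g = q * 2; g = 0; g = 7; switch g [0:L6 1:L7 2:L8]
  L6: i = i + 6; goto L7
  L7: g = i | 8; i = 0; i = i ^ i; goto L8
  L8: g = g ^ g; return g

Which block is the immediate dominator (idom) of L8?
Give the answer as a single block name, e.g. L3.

idom tree: L1←L0 L2←L0 L3←L2 L4←L1 L5←L3 L6←L5 L7←L0 L8←L0
Dom∩ at merges:
  L7: preds {L0,L5,L6}: {L0} ∩ {L0,L2,L3,L5} ∩ {L0,L2,L3,L5,L6} = {L0}; idom=L0
  L8: preds {L1,L5,L7}: {L0,L1} ∩ {L0,L2,L3,L5} ∩ {L0,L7} = {L0}; idom=L0

idom(L8) = L0

Answer: L0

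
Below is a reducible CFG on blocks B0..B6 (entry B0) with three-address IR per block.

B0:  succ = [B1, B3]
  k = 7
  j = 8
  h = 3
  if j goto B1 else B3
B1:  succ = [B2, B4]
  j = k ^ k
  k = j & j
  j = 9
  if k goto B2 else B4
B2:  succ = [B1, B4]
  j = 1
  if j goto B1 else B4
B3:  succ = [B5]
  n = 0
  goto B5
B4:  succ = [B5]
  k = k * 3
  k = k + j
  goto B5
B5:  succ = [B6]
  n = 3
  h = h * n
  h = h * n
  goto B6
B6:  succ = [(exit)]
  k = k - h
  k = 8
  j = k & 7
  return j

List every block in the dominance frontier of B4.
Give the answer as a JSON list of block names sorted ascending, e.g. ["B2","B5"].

idom tree: B1←B0 B2←B1 B3←B0 B4←B1 B5←B0 B6←B5
Dom at joins:
  B1: preds {B0,B2}: {B0} ∩ {B0,B1,B2} = {B0}; idom=B0
  B4: preds {B1,B2}: {B0,B1} ∩ {B0,B1,B2} = {B0,B1}; idom=B1
  B5: preds {B3,B4}: {B0,B3} ∩ {B0,B1,B4} = {B0}; idom=B0

DF derivation:
  B1←B0: walk · to B0
  B1←B2: walk B2→B1 to B0
  B4←B1: walk · to B1
  B4←B2: walk B2 to B1
  B5←B3: walk B3 to B0
  B5←B4: walk B4→B1 to B0
  B0: DF=∅
  B1: DF={B1,B5}
  B2: DF={B1,B4}
  B3: DF={B5}
  B4: DF={B5}
  B5: DF=∅
  B6: DF=∅

DF(B4) = ["B5"]

Answer: ["B5"]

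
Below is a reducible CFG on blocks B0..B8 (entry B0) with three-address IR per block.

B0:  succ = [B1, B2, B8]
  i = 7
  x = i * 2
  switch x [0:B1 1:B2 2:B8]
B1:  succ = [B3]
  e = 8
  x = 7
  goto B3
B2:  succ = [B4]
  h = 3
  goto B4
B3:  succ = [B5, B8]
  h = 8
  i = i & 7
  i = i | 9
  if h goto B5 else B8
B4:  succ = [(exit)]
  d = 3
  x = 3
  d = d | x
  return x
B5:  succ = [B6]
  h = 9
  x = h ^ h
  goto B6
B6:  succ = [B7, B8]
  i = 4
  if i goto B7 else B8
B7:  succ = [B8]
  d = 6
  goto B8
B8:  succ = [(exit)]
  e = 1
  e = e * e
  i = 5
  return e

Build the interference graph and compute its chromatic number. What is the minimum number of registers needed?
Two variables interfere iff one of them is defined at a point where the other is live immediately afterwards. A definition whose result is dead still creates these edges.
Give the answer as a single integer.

Per-block:
  B0: def={i,x} ue=∅
  B1: def={e,x} ue=∅
  B2: def={h} ue=∅
  B3: def={h,i} ue={i}
  B4: def={d,x} ue=∅
  B5: def={h,x} ue=∅
  B6: def={i} ue=∅
  B7: def={d} ue=∅
  B8: def={e,i} ue=∅

Liveness:
  B0 li=∅ lo={i}
  B1 li={i} lo={i}
  B2 li=∅ lo=∅
  B3 li={i} lo=∅
  B4 li=∅ lo=∅
  B5 li=∅ lo=∅
  B6 li=∅ lo=∅
  B7 li=∅ lo=∅
  B8 li=∅ lo=∅

Conflict graph:
  d: {x}
  e: {i}
  h: {i}
  i: {e,h,x}
  x: {d,i}

Colouring:
  lower bound: {d,x} mutually conflict ⇒ χ ≥ 2
  assign d→c0 e→c1 h→c1 i→c0 x→c1 — no edge inside a register ⇒ χ ≤ 2
  χ = 2

Answer: 2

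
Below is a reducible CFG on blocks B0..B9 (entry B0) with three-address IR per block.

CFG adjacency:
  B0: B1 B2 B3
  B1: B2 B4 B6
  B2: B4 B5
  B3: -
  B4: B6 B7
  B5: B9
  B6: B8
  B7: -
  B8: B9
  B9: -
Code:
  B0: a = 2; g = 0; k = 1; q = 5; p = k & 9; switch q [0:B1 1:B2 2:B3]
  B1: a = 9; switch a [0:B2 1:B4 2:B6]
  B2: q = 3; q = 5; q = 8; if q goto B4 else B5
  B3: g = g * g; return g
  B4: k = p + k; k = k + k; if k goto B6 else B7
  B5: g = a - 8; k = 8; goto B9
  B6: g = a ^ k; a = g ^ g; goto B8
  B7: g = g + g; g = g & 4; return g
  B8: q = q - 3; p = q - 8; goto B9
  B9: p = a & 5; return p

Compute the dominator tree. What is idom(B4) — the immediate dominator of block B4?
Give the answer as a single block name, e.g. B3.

idom tree: B1←B0 B2←B0 B3←B0 B4←B0 B5←B2 B6←B0 B7←B4 B8←B6 B9←B0
Join-block Dom:
  B2: preds {B0,B1}: {B0} ∩ {B0,B1} = {B0}; idom=B0
  B4: preds {B1,B2}: {B0,B1} ∩ {B0,B2} = {B0}; idom=B0
  B6: preds {B1,B4}: {B0,B1} ∩ {B0,B4} = {B0}; idom=B0
  B9: preds {B5,B8}: {B0,B2,B5} ∩ {B0,B6,B8} = {B0}; idom=B0

idom(B4) = B0

Answer: B0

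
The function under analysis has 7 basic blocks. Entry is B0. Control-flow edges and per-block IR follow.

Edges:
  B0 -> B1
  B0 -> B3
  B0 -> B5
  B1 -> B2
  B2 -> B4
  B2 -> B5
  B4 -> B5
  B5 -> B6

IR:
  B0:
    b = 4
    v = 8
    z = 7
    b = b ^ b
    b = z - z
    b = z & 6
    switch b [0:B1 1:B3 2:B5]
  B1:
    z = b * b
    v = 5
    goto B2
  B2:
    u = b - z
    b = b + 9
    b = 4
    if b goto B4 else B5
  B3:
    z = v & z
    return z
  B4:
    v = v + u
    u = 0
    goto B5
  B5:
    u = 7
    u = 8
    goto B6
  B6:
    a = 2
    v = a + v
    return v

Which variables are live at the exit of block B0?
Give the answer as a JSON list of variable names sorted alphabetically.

def/use:
  B0: def={b,v,z} ue=∅
  B1: def={v,z} ue={b}
  B2: def={b,u} ue={b,z}
  B3: def={z} ue={v,z}
  B4: def={u,v} ue={u,v}
  B5: def={u} ue=∅
  B6: def={a,v} ue={v}

Liveness:
  B0 li=∅ lo={b,v,z}
  B1 li={b} lo={b,v,z}
  B2 li={b,v,z} lo={u,v}
  B3 li={v,z} lo=∅
  B4 li={u,v} lo={v}
  B5 li={v} lo={v}
  B6 li={v} lo=∅

live-out(B0) = ["b", "v", "z"]

Answer: ["b", "v", "z"]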